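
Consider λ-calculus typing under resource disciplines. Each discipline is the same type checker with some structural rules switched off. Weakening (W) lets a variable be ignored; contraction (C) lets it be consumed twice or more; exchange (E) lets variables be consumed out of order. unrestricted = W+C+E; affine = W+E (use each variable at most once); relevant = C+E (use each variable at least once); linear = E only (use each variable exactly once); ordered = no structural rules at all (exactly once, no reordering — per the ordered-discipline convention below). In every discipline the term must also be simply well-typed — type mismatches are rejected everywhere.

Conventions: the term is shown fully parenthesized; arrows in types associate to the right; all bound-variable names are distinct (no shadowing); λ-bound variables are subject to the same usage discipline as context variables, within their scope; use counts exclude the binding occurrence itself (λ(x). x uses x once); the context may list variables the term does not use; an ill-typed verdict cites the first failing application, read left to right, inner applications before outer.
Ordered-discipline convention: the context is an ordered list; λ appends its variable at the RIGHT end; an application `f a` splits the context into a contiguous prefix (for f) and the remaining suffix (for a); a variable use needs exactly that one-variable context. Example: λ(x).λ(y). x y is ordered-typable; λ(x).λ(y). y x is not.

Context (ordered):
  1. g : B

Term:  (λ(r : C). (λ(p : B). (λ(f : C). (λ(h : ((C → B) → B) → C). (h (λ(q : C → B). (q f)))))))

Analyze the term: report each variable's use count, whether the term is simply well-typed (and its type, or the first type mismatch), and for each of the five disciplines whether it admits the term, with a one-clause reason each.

counts: g: 0, r (bound): 0, p (bound): 0, f (bound): 1, h (bound): 1, q (bound): 1
use order (left to right): h, q, f
typing: well-typed — term : C → B → C → (((C → B) → B) → C) → C
ordered ✗ (g, r, p never used (weakening))
linear ✗ (g, r, p never used (weakening))
affine ✓ (no duplicate uses among g, r, p, f, h, q)
relevant ✗ (g, r, p never used (weakening))
unrestricted ✓ (simply typable at C → B → C → (((C → B) → B) → C) → C; W, C, E all held)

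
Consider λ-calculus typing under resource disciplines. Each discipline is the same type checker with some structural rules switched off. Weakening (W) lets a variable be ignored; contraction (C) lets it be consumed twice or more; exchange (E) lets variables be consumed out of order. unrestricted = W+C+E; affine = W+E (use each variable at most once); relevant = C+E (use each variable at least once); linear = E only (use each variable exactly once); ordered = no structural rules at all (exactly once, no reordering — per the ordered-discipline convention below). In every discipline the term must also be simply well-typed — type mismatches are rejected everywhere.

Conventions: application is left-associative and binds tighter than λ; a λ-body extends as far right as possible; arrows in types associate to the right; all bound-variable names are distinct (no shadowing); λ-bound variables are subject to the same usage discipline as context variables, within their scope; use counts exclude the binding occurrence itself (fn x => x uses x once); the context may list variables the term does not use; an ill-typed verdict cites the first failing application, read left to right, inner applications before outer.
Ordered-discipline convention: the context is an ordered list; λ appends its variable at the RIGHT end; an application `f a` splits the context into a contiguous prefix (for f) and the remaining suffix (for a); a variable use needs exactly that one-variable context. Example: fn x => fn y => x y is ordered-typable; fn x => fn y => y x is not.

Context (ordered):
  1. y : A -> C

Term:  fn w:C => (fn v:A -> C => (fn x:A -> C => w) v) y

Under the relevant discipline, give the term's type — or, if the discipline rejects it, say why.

not well-typed under relevant — needs weakening: x unused
variable uses: y: 1×, w (bound): 1×, v (bound): 1×, x (bound): 0×
use order (left to right): w, v, y
typing: the term checks, with type C -> C
across the five disciplines: ordered ✗ | linear ✗ | affine ✓ | relevant ✗ | unrestricted ✓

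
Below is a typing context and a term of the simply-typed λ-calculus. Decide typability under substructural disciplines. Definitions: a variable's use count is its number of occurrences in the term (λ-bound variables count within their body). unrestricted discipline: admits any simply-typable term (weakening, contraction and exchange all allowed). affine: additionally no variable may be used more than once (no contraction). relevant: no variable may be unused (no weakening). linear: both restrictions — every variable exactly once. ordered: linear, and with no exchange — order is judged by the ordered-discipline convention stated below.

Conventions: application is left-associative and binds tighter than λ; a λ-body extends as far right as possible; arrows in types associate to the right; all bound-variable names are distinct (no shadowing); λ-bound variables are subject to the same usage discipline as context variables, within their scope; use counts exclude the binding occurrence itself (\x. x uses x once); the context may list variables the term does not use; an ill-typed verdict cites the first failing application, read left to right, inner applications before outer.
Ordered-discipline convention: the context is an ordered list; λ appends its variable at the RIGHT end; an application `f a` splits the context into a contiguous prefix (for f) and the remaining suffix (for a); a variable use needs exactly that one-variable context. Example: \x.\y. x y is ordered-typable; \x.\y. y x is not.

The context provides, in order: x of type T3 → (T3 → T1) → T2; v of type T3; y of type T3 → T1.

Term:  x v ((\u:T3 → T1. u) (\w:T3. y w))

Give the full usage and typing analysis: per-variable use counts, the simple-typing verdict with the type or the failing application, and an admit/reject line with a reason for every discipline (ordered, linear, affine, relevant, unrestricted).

variable uses: x: 1×, v: 1×, y: 1×, u (bound): 1×, w (bound): 1×
order of uses: x, v, u, y, w
typing: the term checks, with type T2
ordered ✓ (single-use (x, v, y, u, w), ordered derivation ok)
linear ✓ (single use per variable (x, v, y, u, w))
affine ✓ (no duplicate uses among x, v, y, u, w)
relevant ✓ (none of x, v, y, u, w goes unused)
unrestricted ✓ (typability at T2 is all that's needed)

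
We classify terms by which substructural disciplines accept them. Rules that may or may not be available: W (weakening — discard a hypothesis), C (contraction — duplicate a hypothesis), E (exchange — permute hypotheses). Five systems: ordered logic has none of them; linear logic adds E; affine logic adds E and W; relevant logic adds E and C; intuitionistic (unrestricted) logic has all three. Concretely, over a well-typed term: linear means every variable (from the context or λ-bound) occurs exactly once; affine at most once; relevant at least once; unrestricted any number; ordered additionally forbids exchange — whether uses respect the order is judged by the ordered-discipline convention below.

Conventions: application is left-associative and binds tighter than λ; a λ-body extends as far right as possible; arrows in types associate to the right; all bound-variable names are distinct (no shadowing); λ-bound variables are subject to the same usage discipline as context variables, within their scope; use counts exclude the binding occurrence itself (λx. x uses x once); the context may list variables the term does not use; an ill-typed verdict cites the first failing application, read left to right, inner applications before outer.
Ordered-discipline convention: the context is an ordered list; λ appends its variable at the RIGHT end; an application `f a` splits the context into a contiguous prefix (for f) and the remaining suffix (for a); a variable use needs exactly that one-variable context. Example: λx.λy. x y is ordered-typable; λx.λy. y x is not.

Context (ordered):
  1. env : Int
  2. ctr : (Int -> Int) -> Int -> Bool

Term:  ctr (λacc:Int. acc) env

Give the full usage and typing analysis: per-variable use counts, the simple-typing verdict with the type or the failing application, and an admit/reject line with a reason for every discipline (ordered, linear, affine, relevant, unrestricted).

variable uses: env: 1×, ctr: 1×, acc (λ-bound): 1×
left-to-right use order: ctr, acc, env
typing: the term checks, with type Bool
ordered ✗ (use order ctr, acc, env needs exchange)
linear ✓ (exactly-once usage across env, ctr, acc)
affine ✓ (none of env, ctr, acc used more than once)
relevant ✓ (none of env, ctr, acc goes unused)
unrestricted ✓ (well-typed at Bool; no restrictions here)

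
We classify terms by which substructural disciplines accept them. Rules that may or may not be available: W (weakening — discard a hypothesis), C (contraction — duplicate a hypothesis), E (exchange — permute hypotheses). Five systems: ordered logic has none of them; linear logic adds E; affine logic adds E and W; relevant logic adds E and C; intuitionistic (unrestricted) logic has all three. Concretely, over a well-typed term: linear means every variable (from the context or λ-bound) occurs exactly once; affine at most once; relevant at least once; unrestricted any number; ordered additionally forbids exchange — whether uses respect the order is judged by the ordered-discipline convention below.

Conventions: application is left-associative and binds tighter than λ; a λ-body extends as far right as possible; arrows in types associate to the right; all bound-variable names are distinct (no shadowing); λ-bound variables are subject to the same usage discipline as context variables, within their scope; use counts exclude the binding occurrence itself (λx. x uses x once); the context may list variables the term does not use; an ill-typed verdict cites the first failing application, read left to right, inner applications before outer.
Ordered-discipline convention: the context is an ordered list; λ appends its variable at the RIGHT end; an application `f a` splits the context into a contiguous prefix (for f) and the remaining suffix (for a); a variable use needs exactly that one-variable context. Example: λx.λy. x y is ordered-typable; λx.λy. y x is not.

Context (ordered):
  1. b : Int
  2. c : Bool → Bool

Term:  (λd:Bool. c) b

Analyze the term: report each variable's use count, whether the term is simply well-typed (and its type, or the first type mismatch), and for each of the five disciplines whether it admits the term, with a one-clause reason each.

variable uses: b=1; c=1; d (λ-bound)=0
use order (left to right): c, b
typing: ill-typed: argument of type Int where Bool is required
ordered: ✗, fails simple typing
linear: ✗, a type mismatch blocks all five
affine: ✗, the type mismatch rejects it
relevant: ✗, not simply typable
unrestricted: ✗, fails simple typing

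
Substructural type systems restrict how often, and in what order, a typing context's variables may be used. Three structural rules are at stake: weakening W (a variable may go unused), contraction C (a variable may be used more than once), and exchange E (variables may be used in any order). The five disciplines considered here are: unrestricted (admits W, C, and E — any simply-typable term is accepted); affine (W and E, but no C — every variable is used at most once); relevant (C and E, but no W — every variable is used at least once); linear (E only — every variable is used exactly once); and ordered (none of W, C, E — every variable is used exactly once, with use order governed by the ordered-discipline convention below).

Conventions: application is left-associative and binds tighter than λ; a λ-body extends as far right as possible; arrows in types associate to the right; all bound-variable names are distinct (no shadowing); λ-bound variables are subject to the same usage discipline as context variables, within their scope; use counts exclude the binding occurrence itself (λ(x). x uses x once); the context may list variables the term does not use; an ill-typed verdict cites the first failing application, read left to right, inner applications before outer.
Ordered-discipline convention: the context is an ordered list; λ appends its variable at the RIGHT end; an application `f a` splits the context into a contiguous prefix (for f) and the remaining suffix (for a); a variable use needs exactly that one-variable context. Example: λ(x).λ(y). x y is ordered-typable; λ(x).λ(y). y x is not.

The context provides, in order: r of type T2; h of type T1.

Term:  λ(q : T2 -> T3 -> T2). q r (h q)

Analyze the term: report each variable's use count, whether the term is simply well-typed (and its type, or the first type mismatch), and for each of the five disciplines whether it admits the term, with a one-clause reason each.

variable uses: r: 1; h: 1; q (λ-bound): 2
use order (left to right): q, r, h, q
typing: ill-typed: non-arrow in function slot: T1
ordered ✗ (not simply typable)
linear ✗ (fails simple typing)
affine ✗ (a type mismatch blocks all five)
relevant ✗ (the type mismatch rejects it)
unrestricted ✗ (not simply typable)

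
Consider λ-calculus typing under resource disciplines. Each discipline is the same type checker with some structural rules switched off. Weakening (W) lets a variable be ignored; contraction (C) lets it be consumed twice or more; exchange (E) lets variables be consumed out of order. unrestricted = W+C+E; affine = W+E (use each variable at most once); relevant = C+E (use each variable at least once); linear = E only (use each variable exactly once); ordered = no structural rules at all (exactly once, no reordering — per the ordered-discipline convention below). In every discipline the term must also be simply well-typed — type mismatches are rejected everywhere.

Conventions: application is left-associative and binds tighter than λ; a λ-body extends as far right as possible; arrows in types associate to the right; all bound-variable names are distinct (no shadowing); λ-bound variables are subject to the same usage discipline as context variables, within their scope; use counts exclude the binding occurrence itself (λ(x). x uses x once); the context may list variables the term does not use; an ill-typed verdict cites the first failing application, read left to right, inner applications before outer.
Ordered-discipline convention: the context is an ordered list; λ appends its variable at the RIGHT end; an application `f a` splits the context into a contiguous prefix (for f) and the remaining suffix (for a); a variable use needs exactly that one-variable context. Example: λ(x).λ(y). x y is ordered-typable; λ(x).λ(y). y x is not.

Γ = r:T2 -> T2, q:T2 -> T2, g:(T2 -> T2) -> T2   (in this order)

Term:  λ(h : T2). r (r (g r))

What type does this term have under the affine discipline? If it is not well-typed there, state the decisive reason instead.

not well-typed under affine — r ×3 used more than once (contraction)
use counts: r: 3×, q: 0×, g: 1×, h (bound): 0×
uses in reading order: r, r, g, r
typing: well-typed — term : T2 -> T2
all disciplines: ordered ✗ | linear ✗ | affine ✗ | relevant ✗ | unrestricted ✓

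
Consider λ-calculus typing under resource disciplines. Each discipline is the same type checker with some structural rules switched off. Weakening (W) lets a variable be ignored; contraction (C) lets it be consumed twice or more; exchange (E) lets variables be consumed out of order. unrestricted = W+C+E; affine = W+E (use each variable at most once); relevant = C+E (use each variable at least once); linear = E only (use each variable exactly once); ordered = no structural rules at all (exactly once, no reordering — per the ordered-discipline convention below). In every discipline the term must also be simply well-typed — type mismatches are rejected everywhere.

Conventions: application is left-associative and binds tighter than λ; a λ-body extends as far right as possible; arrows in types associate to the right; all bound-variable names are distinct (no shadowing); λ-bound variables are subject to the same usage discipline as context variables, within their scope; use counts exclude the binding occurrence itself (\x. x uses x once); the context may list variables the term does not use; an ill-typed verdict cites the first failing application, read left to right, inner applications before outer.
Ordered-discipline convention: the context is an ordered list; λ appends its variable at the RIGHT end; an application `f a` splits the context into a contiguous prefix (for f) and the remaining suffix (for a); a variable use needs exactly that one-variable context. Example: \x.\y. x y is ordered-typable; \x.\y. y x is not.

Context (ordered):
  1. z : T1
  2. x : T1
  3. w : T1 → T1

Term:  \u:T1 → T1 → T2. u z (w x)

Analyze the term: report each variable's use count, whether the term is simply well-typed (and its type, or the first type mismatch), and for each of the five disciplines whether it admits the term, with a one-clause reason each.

use counts: z: 1×, x: 1×, w: 1×, u (bound): 1×
use order (left to right): u, z, w, x
typing: well-typed at (T1 → T1 → T2) → T2
ordered ✗ (use order u, z, w, x needs exchange)
linear ✓ (z, x, w, u: one use apiece)
affine ✓ (no duplicate uses among z, x, w, u)
relevant ✓ (z, x, w, u: all used, weakening unneeded)
unrestricted ✓ (well-typed at (T1 → T1 → T2) → T2; no restrictions here)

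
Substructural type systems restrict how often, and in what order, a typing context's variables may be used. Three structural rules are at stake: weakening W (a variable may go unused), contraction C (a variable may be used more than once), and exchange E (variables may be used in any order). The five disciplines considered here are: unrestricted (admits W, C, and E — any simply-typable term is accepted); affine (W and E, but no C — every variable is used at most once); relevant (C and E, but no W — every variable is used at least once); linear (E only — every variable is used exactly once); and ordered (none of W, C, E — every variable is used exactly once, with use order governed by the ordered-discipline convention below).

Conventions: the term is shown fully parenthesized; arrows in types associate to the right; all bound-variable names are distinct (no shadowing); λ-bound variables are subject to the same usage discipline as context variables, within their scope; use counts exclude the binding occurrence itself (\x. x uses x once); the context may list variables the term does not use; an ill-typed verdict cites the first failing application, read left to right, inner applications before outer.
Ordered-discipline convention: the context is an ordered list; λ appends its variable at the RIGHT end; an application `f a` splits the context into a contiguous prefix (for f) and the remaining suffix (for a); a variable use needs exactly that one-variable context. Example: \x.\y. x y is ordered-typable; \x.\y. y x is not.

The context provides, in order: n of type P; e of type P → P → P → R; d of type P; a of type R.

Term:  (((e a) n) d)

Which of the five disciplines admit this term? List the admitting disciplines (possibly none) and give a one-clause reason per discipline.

admitting disciplines: none
usage: n: 1×; e: 1×; d: 1×; a: 1×
uses in reading order: e, a, n, d
typing: ill-typed: an argument R mismatches the expected P
ordered: ✗ — the type mismatch rejects it
linear: ✗ — not simply typable
affine: ✗ — fails simple typing
relevant: ✗ — a type mismatch blocks all five
unrestricted: ✗ — the type mismatch rejects it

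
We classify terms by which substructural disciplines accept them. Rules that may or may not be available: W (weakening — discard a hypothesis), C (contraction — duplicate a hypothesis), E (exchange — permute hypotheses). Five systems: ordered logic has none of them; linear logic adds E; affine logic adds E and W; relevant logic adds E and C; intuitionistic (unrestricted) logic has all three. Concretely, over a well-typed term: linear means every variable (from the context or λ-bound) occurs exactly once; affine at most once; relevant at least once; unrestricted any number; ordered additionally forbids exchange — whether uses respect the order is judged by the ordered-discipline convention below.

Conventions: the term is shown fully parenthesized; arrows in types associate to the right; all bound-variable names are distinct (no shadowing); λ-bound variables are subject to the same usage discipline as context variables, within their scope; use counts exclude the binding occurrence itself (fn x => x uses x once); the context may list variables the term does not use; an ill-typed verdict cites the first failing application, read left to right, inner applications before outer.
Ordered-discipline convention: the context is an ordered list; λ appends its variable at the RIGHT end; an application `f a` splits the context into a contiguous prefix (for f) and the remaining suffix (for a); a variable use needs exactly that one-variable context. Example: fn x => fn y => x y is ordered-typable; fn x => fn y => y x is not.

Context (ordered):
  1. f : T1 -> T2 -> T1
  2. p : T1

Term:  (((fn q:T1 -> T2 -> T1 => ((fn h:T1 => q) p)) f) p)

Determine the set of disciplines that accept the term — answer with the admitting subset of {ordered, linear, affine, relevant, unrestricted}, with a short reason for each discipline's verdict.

admitted by: unrestricted
counts: f ×1; p ×2; q (λ-bound) ×1; h (λ-bound) ×0
use order (left to right): q, p, f, p
typing: ✓ — T2 -> T1
ordered: ✗ — repeated use of p ×2; h left unused
linear: ✗ — repeated use of p ×2; h left unused
affine: ✗ — repeated use of p ×2
relevant: ✗ — h left unused
unrestricted: ✓ — well-typed at T2 -> T1; no restrictions here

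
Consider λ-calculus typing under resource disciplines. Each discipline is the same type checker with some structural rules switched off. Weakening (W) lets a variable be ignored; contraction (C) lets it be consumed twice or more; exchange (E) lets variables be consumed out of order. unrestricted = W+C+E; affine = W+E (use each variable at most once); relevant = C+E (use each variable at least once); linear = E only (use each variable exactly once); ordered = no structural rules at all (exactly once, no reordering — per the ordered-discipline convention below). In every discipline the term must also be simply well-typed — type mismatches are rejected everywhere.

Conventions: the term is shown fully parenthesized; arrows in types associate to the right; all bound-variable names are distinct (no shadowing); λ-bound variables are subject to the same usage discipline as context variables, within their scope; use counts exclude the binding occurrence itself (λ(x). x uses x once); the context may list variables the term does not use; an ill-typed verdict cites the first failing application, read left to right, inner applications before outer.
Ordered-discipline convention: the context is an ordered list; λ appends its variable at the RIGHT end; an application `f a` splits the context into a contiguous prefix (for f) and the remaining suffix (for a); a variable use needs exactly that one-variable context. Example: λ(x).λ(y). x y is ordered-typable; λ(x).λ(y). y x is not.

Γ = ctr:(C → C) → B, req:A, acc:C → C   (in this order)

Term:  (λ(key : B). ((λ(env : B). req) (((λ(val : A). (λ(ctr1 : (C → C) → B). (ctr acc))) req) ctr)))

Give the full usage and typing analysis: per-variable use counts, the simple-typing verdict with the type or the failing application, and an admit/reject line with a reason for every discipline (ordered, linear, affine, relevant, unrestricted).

use counts: ctr ×2; req ×2; acc ×1; key (λ-bound) ×0; env (λ-bound) ×0; val (λ-bound) ×0; ctr1 (λ-bound) ×0
order of uses: req, ctr, acc, req, ctr
typing: well-typed at B → A
ordered: ✗, uses contraction: ctr ×2, req ×2; needs weakening: key, env, val, ctr1 unused
linear: ✗, uses contraction: ctr ×2, req ×2; needs weakening: key, env, val, ctr1 unused
affine: ✗, uses contraction: ctr ×2, req ×2
relevant: ✗, needs weakening: key, env, val, ctr1 unused
unrestricted: ✓, type-checks (B → A) and nothing is barred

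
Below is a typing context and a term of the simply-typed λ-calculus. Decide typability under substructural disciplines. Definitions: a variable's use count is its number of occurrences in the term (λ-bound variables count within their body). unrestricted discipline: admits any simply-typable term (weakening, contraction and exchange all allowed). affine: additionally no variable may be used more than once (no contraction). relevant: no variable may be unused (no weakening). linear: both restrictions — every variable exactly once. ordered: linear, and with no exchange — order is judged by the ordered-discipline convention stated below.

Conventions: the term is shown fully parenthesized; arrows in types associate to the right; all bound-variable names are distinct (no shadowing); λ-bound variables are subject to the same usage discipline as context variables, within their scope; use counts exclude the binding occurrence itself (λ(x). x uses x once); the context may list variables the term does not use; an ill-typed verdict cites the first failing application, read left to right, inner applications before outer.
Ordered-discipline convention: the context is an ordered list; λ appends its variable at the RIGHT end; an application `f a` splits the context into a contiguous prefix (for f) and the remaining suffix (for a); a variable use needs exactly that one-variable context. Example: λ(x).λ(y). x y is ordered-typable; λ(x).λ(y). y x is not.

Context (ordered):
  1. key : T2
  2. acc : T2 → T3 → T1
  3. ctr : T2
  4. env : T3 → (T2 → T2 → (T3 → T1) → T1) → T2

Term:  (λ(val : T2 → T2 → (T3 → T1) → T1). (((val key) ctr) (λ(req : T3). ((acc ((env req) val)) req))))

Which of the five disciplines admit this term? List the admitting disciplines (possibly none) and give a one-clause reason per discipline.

admitted in: relevant, unrestricted
usage: key ×1; acc ×1; ctr ×1; env ×1; val (bound) ×2; req (bound) ×2
left-to-right use order: val, key, ctr, acc, env, req, val, req
typing: well-typed — term : (T2 → T2 → (T3 → T1) → T1) → T1
ordered: ✗, repeated use of val ×2, req ×2
linear: ✗, repeated use of val ×2, req ×2
affine: ✗, repeated use of val ×2, req ×2
relevant: ✓, key, acc, ctr, env, val, req: all used, weakening unneeded
unrestricted: ✓, simply typable at (T2 → T2 → (T3 → T1) → T1) → T1; W, C, E all held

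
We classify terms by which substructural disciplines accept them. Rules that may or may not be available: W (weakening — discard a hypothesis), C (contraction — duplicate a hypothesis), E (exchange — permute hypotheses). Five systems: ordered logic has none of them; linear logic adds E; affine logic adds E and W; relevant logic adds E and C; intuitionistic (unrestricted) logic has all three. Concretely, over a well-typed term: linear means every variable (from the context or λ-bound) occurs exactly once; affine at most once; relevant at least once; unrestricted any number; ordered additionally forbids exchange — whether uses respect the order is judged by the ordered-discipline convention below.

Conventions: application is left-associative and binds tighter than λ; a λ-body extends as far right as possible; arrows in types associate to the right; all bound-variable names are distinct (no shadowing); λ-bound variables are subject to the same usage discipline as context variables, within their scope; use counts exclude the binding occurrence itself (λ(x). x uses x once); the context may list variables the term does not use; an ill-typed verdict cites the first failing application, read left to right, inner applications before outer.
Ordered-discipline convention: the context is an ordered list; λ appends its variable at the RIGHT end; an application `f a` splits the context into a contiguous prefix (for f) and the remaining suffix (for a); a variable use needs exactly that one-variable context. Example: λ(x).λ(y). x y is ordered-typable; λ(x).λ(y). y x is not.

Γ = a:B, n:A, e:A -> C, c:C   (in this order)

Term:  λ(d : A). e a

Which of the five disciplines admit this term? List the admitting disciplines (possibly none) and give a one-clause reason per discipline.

admitting disciplines: none
counts: a: 1×, n: 0×, e: 1×, c: 0×, d (bound): 0×
uses in reading order: e, a
typing: ill-typed: an argument B mismatches the expected A
ordered ✗ (the type mismatch rejects it)
linear ✗ (not simply typable)
affine ✗ (fails simple typing)
relevant ✗ (a type mismatch blocks all five)
unrestricted ✗ (the type mismatch rejects it)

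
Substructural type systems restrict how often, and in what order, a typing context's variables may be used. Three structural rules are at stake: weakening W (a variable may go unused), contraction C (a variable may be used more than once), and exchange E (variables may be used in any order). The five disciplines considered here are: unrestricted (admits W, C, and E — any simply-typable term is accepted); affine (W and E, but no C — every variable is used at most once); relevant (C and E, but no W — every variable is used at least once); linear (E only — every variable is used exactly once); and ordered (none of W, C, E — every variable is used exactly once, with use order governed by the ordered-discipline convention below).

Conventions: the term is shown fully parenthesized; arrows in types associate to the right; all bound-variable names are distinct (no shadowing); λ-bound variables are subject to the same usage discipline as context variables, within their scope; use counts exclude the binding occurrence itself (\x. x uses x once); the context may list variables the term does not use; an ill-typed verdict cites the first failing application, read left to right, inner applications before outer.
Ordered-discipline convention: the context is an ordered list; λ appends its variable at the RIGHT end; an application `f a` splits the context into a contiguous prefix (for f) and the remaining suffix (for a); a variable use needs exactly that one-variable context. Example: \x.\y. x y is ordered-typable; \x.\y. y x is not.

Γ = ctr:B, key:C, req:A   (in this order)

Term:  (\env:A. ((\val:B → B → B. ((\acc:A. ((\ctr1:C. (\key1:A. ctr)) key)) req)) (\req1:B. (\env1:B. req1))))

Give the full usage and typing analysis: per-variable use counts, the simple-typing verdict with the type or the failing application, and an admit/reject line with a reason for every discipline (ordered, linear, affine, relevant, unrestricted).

usage: ctr: 1×, key: 1×, req: 1×, env (λ-bound): 0×, val (λ-bound): 0×, acc (λ-bound): 0×, ctr1 (λ-bound): 0×, key1 (λ-bound): 0×, req1 (λ-bound): 1×, env1 (λ-bound): 0×
order of uses: ctr, key, req, req1
typing: well-typed — term : A → A → B
ordered: ✗ — unused: env, val, acc, ctr1, key1, env1 — weakening required
linear: ✗ — unused: env, val, acc, ctr1, key1, env1 — weakening required
affine: ✓ — none of ctr, key, req, env, val, acc, ctr1, key1, req1, env1 used more than once
relevant: ✗ — unused: env, val, acc, ctr1, key1, env1 — weakening required
unrestricted: ✓ — well-typed at A → A → B; no restrictions here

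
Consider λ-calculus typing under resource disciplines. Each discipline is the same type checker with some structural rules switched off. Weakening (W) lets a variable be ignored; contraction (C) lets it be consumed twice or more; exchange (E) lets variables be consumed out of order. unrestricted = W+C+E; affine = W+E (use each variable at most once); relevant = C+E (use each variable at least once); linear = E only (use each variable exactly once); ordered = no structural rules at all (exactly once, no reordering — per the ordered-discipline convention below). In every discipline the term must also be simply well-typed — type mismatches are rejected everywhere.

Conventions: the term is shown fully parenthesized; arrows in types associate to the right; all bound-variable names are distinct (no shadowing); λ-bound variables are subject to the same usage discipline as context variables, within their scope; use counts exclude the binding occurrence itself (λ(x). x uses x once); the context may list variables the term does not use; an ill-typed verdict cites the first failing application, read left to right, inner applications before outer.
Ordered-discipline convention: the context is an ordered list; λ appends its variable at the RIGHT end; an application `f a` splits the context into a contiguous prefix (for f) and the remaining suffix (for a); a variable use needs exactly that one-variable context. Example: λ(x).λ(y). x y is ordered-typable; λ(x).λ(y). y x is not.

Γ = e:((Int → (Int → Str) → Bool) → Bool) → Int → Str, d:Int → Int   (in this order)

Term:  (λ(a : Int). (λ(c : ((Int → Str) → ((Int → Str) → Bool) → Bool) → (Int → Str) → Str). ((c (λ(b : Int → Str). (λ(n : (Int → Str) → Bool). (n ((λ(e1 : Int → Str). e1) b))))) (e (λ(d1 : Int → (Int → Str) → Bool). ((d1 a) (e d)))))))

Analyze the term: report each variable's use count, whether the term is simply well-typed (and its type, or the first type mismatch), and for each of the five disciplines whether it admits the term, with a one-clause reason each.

usage: e=2; d=1; a (λ-bound)=1; c (λ-bound)=1; b (λ-bound)=1; n (λ-bound)=1; e1 (λ-bound)=1; d1 (λ-bound)=1
uses in reading order: c, n, e1, b, e, d1, a, e, d
typing: ill-typed: argument of type Int → Int where (Int → (Int → Str) → Bool) → Bool is required
ordered: ✗, the type mismatch rejects it
linear: ✗, not simply typable
affine: ✗, fails simple typing
relevant: ✗, a type mismatch blocks all five
unrestricted: ✗, the type mismatch rejects it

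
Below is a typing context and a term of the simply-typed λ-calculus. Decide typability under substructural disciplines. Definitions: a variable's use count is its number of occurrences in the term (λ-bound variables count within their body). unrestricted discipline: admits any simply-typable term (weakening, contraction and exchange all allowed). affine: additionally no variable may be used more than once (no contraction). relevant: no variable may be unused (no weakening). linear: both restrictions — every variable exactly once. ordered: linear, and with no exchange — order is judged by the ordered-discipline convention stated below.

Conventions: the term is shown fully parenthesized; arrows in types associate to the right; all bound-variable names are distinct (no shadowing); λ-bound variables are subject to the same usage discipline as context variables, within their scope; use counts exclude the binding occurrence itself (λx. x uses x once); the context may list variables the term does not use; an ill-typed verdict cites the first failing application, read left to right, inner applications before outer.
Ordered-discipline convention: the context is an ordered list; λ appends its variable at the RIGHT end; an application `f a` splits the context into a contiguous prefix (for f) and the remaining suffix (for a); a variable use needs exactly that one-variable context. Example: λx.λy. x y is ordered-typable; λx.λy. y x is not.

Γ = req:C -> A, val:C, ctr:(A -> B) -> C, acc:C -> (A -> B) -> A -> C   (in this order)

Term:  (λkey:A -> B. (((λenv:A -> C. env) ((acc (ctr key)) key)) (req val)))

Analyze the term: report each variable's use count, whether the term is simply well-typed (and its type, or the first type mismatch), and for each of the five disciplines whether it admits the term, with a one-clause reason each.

usage: req: 1×; val: 1×; ctr: 1×; acc: 1×; key (λ-bound): 2×; env (λ-bound): 1×
order of uses: env, acc, ctr, key, key, req, val
typing: the term checks, with type (A -> B) -> C
ordered ✗ (uses contraction: key ×2)
linear ✗ (uses contraction: key ×2)
affine ✗ (uses contraction: key ×2)
relevant ✓ (none of req, val, ctr, acc, key, env goes unused)
unrestricted ✓ (typability at (A -> B) -> C is all that's needed)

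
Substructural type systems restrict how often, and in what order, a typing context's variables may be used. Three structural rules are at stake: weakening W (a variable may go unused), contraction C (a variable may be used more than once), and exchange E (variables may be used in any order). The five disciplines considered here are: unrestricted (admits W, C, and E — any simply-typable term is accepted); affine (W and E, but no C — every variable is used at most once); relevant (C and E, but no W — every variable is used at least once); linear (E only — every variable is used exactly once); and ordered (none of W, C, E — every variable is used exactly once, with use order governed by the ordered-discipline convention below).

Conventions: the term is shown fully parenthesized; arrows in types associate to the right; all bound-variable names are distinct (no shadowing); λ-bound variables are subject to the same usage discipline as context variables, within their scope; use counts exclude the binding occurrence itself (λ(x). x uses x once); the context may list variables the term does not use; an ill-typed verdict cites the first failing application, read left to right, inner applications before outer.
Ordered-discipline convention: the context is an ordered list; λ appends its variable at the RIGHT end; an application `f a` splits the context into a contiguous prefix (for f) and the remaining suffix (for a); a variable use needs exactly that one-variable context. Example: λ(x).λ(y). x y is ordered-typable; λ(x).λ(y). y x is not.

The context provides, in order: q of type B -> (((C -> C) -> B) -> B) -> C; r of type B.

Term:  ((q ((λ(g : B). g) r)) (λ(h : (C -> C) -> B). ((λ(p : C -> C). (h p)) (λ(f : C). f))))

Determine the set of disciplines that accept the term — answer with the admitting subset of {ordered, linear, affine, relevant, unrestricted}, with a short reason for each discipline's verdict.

admitting disciplines: ordered, linear, affine, relevant, unrestricted
use counts: q: 1; r: 1; g (bound): 1; h (bound): 1; p (bound): 1; f (bound): 1
left-to-right use order: q, g, r, h, p, f
typing: well-typed — term : C
ordered: ✓, single-use (q, r, g, h, p, f), ordered derivation ok
linear: ✓, each of q, r, g, h, p, f used exactly once
affine: ✓, no duplicate uses among q, r, g, h, p, f
relevant: ✓, every one of q, r, g, h, p, f appears
unrestricted: ✓, typability at C is all that's needed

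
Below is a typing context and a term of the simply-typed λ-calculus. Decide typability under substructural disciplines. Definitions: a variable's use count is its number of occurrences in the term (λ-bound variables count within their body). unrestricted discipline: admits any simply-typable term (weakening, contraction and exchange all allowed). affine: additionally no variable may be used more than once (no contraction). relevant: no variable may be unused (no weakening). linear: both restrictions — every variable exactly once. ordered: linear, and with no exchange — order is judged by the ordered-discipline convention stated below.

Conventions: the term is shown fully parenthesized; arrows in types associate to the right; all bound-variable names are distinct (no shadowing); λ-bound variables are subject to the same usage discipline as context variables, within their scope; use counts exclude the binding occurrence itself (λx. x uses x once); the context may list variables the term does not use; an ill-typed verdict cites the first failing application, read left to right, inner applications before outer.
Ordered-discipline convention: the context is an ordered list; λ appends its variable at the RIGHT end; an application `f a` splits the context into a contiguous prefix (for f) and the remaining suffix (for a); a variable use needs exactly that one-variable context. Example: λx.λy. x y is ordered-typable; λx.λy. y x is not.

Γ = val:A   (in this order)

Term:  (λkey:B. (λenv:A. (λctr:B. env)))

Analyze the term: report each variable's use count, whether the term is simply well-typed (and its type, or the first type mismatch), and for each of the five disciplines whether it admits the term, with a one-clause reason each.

variable uses: val ×0, key (bound) ×0, env (bound) ×1, ctr (bound) ×0
order of uses: env
typing: well-typed — term : B → A → B → A
ordered: ✗ — val, key, ctr never used (weakening)
linear: ✗ — val, key, ctr never used (weakening)
affine: ✓ — no duplicate uses among val, key, env, ctr
relevant: ✗ — val, key, ctr never used (weakening)
unrestricted: ✓ — well-typed at B → A → B → A; no restrictions here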